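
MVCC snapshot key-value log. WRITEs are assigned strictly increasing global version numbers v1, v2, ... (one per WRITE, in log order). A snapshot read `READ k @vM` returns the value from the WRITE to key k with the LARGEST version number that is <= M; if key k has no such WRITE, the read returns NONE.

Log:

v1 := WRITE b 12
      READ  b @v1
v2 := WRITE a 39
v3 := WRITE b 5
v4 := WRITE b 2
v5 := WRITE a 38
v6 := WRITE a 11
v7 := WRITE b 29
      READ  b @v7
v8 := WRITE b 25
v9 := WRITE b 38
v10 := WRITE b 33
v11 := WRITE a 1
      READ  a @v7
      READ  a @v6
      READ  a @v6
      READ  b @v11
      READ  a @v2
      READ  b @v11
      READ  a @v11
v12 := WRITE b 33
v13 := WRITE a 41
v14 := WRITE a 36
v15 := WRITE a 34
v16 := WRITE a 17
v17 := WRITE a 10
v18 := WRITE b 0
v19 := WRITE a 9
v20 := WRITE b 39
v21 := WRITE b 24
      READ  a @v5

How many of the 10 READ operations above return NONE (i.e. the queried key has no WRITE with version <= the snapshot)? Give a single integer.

Answer: 0

Derivation:
v1: WRITE b=12  (b history now [(1, 12)])
READ b @v1: history=[(1, 12)] -> pick v1 -> 12
v2: WRITE a=39  (a history now [(2, 39)])
v3: WRITE b=5  (b history now [(1, 12), (3, 5)])
v4: WRITE b=2  (b history now [(1, 12), (3, 5), (4, 2)])
v5: WRITE a=38  (a history now [(2, 39), (5, 38)])
v6: WRITE a=11  (a history now [(2, 39), (5, 38), (6, 11)])
v7: WRITE b=29  (b history now [(1, 12), (3, 5), (4, 2), (7, 29)])
READ b @v7: history=[(1, 12), (3, 5), (4, 2), (7, 29)] -> pick v7 -> 29
v8: WRITE b=25  (b history now [(1, 12), (3, 5), (4, 2), (7, 29), (8, 25)])
v9: WRITE b=38  (b history now [(1, 12), (3, 5), (4, 2), (7, 29), (8, 25), (9, 38)])
v10: WRITE b=33  (b history now [(1, 12), (3, 5), (4, 2), (7, 29), (8, 25), (9, 38), (10, 33)])
v11: WRITE a=1  (a history now [(2, 39), (5, 38), (6, 11), (11, 1)])
READ a @v7: history=[(2, 39), (5, 38), (6, 11), (11, 1)] -> pick v6 -> 11
READ a @v6: history=[(2, 39), (5, 38), (6, 11), (11, 1)] -> pick v6 -> 11
READ a @v6: history=[(2, 39), (5, 38), (6, 11), (11, 1)] -> pick v6 -> 11
READ b @v11: history=[(1, 12), (3, 5), (4, 2), (7, 29), (8, 25), (9, 38), (10, 33)] -> pick v10 -> 33
READ a @v2: history=[(2, 39), (5, 38), (6, 11), (11, 1)] -> pick v2 -> 39
READ b @v11: history=[(1, 12), (3, 5), (4, 2), (7, 29), (8, 25), (9, 38), (10, 33)] -> pick v10 -> 33
READ a @v11: history=[(2, 39), (5, 38), (6, 11), (11, 1)] -> pick v11 -> 1
v12: WRITE b=33  (b history now [(1, 12), (3, 5), (4, 2), (7, 29), (8, 25), (9, 38), (10, 33), (12, 33)])
v13: WRITE a=41  (a history now [(2, 39), (5, 38), (6, 11), (11, 1), (13, 41)])
v14: WRITE a=36  (a history now [(2, 39), (5, 38), (6, 11), (11, 1), (13, 41), (14, 36)])
v15: WRITE a=34  (a history now [(2, 39), (5, 38), (6, 11), (11, 1), (13, 41), (14, 36), (15, 34)])
v16: WRITE a=17  (a history now [(2, 39), (5, 38), (6, 11), (11, 1), (13, 41), (14, 36), (15, 34), (16, 17)])
v17: WRITE a=10  (a history now [(2, 39), (5, 38), (6, 11), (11, 1), (13, 41), (14, 36), (15, 34), (16, 17), (17, 10)])
v18: WRITE b=0  (b history now [(1, 12), (3, 5), (4, 2), (7, 29), (8, 25), (9, 38), (10, 33), (12, 33), (18, 0)])
v19: WRITE a=9  (a history now [(2, 39), (5, 38), (6, 11), (11, 1), (13, 41), (14, 36), (15, 34), (16, 17), (17, 10), (19, 9)])
v20: WRITE b=39  (b history now [(1, 12), (3, 5), (4, 2), (7, 29), (8, 25), (9, 38), (10, 33), (12, 33), (18, 0), (20, 39)])
v21: WRITE b=24  (b history now [(1, 12), (3, 5), (4, 2), (7, 29), (8, 25), (9, 38), (10, 33), (12, 33), (18, 0), (20, 39), (21, 24)])
READ a @v5: history=[(2, 39), (5, 38), (6, 11), (11, 1), (13, 41), (14, 36), (15, 34), (16, 17), (17, 10), (19, 9)] -> pick v5 -> 38
Read results in order: ['12', '29', '11', '11', '11', '33', '39', '33', '1', '38']
NONE count = 0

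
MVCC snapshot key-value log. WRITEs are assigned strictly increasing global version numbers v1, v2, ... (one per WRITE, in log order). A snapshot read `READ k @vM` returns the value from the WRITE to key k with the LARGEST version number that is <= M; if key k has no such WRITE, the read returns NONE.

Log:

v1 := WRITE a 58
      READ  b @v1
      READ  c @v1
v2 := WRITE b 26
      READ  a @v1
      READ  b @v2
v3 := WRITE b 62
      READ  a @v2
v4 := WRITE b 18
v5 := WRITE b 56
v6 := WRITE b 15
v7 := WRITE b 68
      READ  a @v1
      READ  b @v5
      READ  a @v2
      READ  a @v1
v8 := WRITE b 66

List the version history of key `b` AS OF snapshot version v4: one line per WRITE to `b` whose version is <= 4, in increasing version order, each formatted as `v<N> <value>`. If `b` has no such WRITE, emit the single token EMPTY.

Scan writes for key=b with version <= 4:
  v1 WRITE a 58 -> skip
  v2 WRITE b 26 -> keep
  v3 WRITE b 62 -> keep
  v4 WRITE b 18 -> keep
  v5 WRITE b 56 -> drop (> snap)
  v6 WRITE b 15 -> drop (> snap)
  v7 WRITE b 68 -> drop (> snap)
  v8 WRITE b 66 -> drop (> snap)
Collected: [(2, 26), (3, 62), (4, 18)]

Answer: v2 26
v3 62
v4 18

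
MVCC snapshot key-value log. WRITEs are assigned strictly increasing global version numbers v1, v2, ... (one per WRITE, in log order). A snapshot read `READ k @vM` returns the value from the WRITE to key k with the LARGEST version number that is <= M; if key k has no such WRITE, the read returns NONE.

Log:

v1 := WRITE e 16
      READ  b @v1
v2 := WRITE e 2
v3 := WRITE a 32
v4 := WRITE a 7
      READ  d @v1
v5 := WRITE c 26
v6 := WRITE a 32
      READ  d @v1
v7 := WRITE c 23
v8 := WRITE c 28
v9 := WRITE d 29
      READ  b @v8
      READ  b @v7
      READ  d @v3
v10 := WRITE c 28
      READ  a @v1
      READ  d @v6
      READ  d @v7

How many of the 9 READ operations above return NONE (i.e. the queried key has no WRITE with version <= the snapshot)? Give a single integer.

Answer: 9

Derivation:
v1: WRITE e=16  (e history now [(1, 16)])
READ b @v1: history=[] -> no version <= 1 -> NONE
v2: WRITE e=2  (e history now [(1, 16), (2, 2)])
v3: WRITE a=32  (a history now [(3, 32)])
v4: WRITE a=7  (a history now [(3, 32), (4, 7)])
READ d @v1: history=[] -> no version <= 1 -> NONE
v5: WRITE c=26  (c history now [(5, 26)])
v6: WRITE a=32  (a history now [(3, 32), (4, 7), (6, 32)])
READ d @v1: history=[] -> no version <= 1 -> NONE
v7: WRITE c=23  (c history now [(5, 26), (7, 23)])
v8: WRITE c=28  (c history now [(5, 26), (7, 23), (8, 28)])
v9: WRITE d=29  (d history now [(9, 29)])
READ b @v8: history=[] -> no version <= 8 -> NONE
READ b @v7: history=[] -> no version <= 7 -> NONE
READ d @v3: history=[(9, 29)] -> no version <= 3 -> NONE
v10: WRITE c=28  (c history now [(5, 26), (7, 23), (8, 28), (10, 28)])
READ a @v1: history=[(3, 32), (4, 7), (6, 32)] -> no version <= 1 -> NONE
READ d @v6: history=[(9, 29)] -> no version <= 6 -> NONE
READ d @v7: history=[(9, 29)] -> no version <= 7 -> NONE
Read results in order: ['NONE', 'NONE', 'NONE', 'NONE', 'NONE', 'NONE', 'NONE', 'NONE', 'NONE']
NONE count = 9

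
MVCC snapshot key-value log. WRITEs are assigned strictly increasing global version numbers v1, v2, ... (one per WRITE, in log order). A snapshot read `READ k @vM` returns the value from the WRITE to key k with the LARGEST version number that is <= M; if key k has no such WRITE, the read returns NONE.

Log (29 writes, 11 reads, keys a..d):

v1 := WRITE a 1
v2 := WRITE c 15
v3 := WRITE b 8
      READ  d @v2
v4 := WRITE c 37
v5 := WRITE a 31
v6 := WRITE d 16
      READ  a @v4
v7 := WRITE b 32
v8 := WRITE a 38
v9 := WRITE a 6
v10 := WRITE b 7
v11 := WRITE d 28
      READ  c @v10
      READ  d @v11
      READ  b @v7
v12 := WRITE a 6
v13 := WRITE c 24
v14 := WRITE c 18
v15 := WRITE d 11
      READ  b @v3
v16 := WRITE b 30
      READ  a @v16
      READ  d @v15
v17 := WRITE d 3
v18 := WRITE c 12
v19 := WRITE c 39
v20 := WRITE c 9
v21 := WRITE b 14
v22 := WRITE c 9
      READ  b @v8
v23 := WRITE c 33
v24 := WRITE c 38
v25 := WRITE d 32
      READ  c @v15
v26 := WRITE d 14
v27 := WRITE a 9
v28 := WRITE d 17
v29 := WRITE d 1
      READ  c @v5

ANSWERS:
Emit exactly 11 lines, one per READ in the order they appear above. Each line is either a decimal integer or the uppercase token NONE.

Answer: NONE
1
37
28
32
8
6
11
32
18
37

Derivation:
v1: WRITE a=1  (a history now [(1, 1)])
v2: WRITE c=15  (c history now [(2, 15)])
v3: WRITE b=8  (b history now [(3, 8)])
READ d @v2: history=[] -> no version <= 2 -> NONE
v4: WRITE c=37  (c history now [(2, 15), (4, 37)])
v5: WRITE a=31  (a history now [(1, 1), (5, 31)])
v6: WRITE d=16  (d history now [(6, 16)])
READ a @v4: history=[(1, 1), (5, 31)] -> pick v1 -> 1
v7: WRITE b=32  (b history now [(3, 8), (7, 32)])
v8: WRITE a=38  (a history now [(1, 1), (5, 31), (8, 38)])
v9: WRITE a=6  (a history now [(1, 1), (5, 31), (8, 38), (9, 6)])
v10: WRITE b=7  (b history now [(3, 8), (7, 32), (10, 7)])
v11: WRITE d=28  (d history now [(6, 16), (11, 28)])
READ c @v10: history=[(2, 15), (4, 37)] -> pick v4 -> 37
READ d @v11: history=[(6, 16), (11, 28)] -> pick v11 -> 28
READ b @v7: history=[(3, 8), (7, 32), (10, 7)] -> pick v7 -> 32
v12: WRITE a=6  (a history now [(1, 1), (5, 31), (8, 38), (9, 6), (12, 6)])
v13: WRITE c=24  (c history now [(2, 15), (4, 37), (13, 24)])
v14: WRITE c=18  (c history now [(2, 15), (4, 37), (13, 24), (14, 18)])
v15: WRITE d=11  (d history now [(6, 16), (11, 28), (15, 11)])
READ b @v3: history=[(3, 8), (7, 32), (10, 7)] -> pick v3 -> 8
v16: WRITE b=30  (b history now [(3, 8), (7, 32), (10, 7), (16, 30)])
READ a @v16: history=[(1, 1), (5, 31), (8, 38), (9, 6), (12, 6)] -> pick v12 -> 6
READ d @v15: history=[(6, 16), (11, 28), (15, 11)] -> pick v15 -> 11
v17: WRITE d=3  (d history now [(6, 16), (11, 28), (15, 11), (17, 3)])
v18: WRITE c=12  (c history now [(2, 15), (4, 37), (13, 24), (14, 18), (18, 12)])
v19: WRITE c=39  (c history now [(2, 15), (4, 37), (13, 24), (14, 18), (18, 12), (19, 39)])
v20: WRITE c=9  (c history now [(2, 15), (4, 37), (13, 24), (14, 18), (18, 12), (19, 39), (20, 9)])
v21: WRITE b=14  (b history now [(3, 8), (7, 32), (10, 7), (16, 30), (21, 14)])
v22: WRITE c=9  (c history now [(2, 15), (4, 37), (13, 24), (14, 18), (18, 12), (19, 39), (20, 9), (22, 9)])
READ b @v8: history=[(3, 8), (7, 32), (10, 7), (16, 30), (21, 14)] -> pick v7 -> 32
v23: WRITE c=33  (c history now [(2, 15), (4, 37), (13, 24), (14, 18), (18, 12), (19, 39), (20, 9), (22, 9), (23, 33)])
v24: WRITE c=38  (c history now [(2, 15), (4, 37), (13, 24), (14, 18), (18, 12), (19, 39), (20, 9), (22, 9), (23, 33), (24, 38)])
v25: WRITE d=32  (d history now [(6, 16), (11, 28), (15, 11), (17, 3), (25, 32)])
READ c @v15: history=[(2, 15), (4, 37), (13, 24), (14, 18), (18, 12), (19, 39), (20, 9), (22, 9), (23, 33), (24, 38)] -> pick v14 -> 18
v26: WRITE d=14  (d history now [(6, 16), (11, 28), (15, 11), (17, 3), (25, 32), (26, 14)])
v27: WRITE a=9  (a history now [(1, 1), (5, 31), (8, 38), (9, 6), (12, 6), (27, 9)])
v28: WRITE d=17  (d history now [(6, 16), (11, 28), (15, 11), (17, 3), (25, 32), (26, 14), (28, 17)])
v29: WRITE d=1  (d history now [(6, 16), (11, 28), (15, 11), (17, 3), (25, 32), (26, 14), (28, 17), (29, 1)])
READ c @v5: history=[(2, 15), (4, 37), (13, 24), (14, 18), (18, 12), (19, 39), (20, 9), (22, 9), (23, 33), (24, 38)] -> pick v4 -> 37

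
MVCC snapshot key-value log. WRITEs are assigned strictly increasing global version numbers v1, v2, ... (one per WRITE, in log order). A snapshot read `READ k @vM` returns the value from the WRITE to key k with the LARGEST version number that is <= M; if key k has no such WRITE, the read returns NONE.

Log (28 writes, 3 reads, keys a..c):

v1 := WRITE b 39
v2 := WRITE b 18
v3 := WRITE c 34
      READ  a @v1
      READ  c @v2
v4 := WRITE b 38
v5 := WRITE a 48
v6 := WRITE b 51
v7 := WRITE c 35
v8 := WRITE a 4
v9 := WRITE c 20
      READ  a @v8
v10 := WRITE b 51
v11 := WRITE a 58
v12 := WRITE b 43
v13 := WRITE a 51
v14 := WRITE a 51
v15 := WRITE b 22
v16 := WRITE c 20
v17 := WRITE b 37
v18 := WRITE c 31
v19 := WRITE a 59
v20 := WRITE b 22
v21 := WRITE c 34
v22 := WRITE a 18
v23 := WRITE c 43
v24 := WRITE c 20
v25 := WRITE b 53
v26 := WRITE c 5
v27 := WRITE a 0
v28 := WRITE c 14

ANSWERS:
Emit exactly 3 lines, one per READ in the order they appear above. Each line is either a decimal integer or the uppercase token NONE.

v1: WRITE b=39  (b history now [(1, 39)])
v2: WRITE b=18  (b history now [(1, 39), (2, 18)])
v3: WRITE c=34  (c history now [(3, 34)])
READ a @v1: history=[] -> no version <= 1 -> NONE
READ c @v2: history=[(3, 34)] -> no version <= 2 -> NONE
v4: WRITE b=38  (b history now [(1, 39), (2, 18), (4, 38)])
v5: WRITE a=48  (a history now [(5, 48)])
v6: WRITE b=51  (b history now [(1, 39), (2, 18), (4, 38), (6, 51)])
v7: WRITE c=35  (c history now [(3, 34), (7, 35)])
v8: WRITE a=4  (a history now [(5, 48), (8, 4)])
v9: WRITE c=20  (c history now [(3, 34), (7, 35), (9, 20)])
READ a @v8: history=[(5, 48), (8, 4)] -> pick v8 -> 4
v10: WRITE b=51  (b history now [(1, 39), (2, 18), (4, 38), (6, 51), (10, 51)])
v11: WRITE a=58  (a history now [(5, 48), (8, 4), (11, 58)])
v12: WRITE b=43  (b history now [(1, 39), (2, 18), (4, 38), (6, 51), (10, 51), (12, 43)])
v13: WRITE a=51  (a history now [(5, 48), (8, 4), (11, 58), (13, 51)])
v14: WRITE a=51  (a history now [(5, 48), (8, 4), (11, 58), (13, 51), (14, 51)])
v15: WRITE b=22  (b history now [(1, 39), (2, 18), (4, 38), (6, 51), (10, 51), (12, 43), (15, 22)])
v16: WRITE c=20  (c history now [(3, 34), (7, 35), (9, 20), (16, 20)])
v17: WRITE b=37  (b history now [(1, 39), (2, 18), (4, 38), (6, 51), (10, 51), (12, 43), (15, 22), (17, 37)])
v18: WRITE c=31  (c history now [(3, 34), (7, 35), (9, 20), (16, 20), (18, 31)])
v19: WRITE a=59  (a history now [(5, 48), (8, 4), (11, 58), (13, 51), (14, 51), (19, 59)])
v20: WRITE b=22  (b history now [(1, 39), (2, 18), (4, 38), (6, 51), (10, 51), (12, 43), (15, 22), (17, 37), (20, 22)])
v21: WRITE c=34  (c history now [(3, 34), (7, 35), (9, 20), (16, 20), (18, 31), (21, 34)])
v22: WRITE a=18  (a history now [(5, 48), (8, 4), (11, 58), (13, 51), (14, 51), (19, 59), (22, 18)])
v23: WRITE c=43  (c history now [(3, 34), (7, 35), (9, 20), (16, 20), (18, 31), (21, 34), (23, 43)])
v24: WRITE c=20  (c history now [(3, 34), (7, 35), (9, 20), (16, 20), (18, 31), (21, 34), (23, 43), (24, 20)])
v25: WRITE b=53  (b history now [(1, 39), (2, 18), (4, 38), (6, 51), (10, 51), (12, 43), (15, 22), (17, 37), (20, 22), (25, 53)])
v26: WRITE c=5  (c history now [(3, 34), (7, 35), (9, 20), (16, 20), (18, 31), (21, 34), (23, 43), (24, 20), (26, 5)])
v27: WRITE a=0  (a history now [(5, 48), (8, 4), (11, 58), (13, 51), (14, 51), (19, 59), (22, 18), (27, 0)])
v28: WRITE c=14  (c history now [(3, 34), (7, 35), (9, 20), (16, 20), (18, 31), (21, 34), (23, 43), (24, 20), (26, 5), (28, 14)])

Answer: NONE
NONE
4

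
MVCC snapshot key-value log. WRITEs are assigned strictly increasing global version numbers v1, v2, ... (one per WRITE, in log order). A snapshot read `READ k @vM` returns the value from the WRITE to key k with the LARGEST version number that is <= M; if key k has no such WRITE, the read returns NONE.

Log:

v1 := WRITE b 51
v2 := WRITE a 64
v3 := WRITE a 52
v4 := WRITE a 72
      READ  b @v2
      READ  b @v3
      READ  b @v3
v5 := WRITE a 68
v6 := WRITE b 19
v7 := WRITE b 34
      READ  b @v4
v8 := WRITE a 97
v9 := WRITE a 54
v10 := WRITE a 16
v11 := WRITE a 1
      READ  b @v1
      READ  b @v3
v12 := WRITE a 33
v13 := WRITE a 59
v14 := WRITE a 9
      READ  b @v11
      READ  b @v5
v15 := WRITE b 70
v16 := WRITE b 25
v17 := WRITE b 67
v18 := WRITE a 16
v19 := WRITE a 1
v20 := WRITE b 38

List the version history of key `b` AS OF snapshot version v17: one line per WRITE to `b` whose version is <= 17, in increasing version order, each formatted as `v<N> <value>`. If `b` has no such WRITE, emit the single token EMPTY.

Scan writes for key=b with version <= 17:
  v1 WRITE b 51 -> keep
  v2 WRITE a 64 -> skip
  v3 WRITE a 52 -> skip
  v4 WRITE a 72 -> skip
  v5 WRITE a 68 -> skip
  v6 WRITE b 19 -> keep
  v7 WRITE b 34 -> keep
  v8 WRITE a 97 -> skip
  v9 WRITE a 54 -> skip
  v10 WRITE a 16 -> skip
  v11 WRITE a 1 -> skip
  v12 WRITE a 33 -> skip
  v13 WRITE a 59 -> skip
  v14 WRITE a 9 -> skip
  v15 WRITE b 70 -> keep
  v16 WRITE b 25 -> keep
  v17 WRITE b 67 -> keep
  v18 WRITE a 16 -> skip
  v19 WRITE a 1 -> skip
  v20 WRITE b 38 -> drop (> snap)
Collected: [(1, 51), (6, 19), (7, 34), (15, 70), (16, 25), (17, 67)]

Answer: v1 51
v6 19
v7 34
v15 70
v16 25
v17 67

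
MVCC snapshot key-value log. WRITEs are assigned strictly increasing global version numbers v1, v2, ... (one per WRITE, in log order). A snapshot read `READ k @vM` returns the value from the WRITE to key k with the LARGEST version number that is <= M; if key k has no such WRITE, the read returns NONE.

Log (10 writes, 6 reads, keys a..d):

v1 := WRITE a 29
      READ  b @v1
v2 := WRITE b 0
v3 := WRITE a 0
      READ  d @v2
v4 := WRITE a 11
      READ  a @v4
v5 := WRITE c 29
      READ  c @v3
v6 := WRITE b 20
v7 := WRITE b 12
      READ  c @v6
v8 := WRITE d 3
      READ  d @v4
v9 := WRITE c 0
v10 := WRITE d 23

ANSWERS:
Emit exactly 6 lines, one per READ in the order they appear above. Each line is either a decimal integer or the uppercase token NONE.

v1: WRITE a=29  (a history now [(1, 29)])
READ b @v1: history=[] -> no version <= 1 -> NONE
v2: WRITE b=0  (b history now [(2, 0)])
v3: WRITE a=0  (a history now [(1, 29), (3, 0)])
READ d @v2: history=[] -> no version <= 2 -> NONE
v4: WRITE a=11  (a history now [(1, 29), (3, 0), (4, 11)])
READ a @v4: history=[(1, 29), (3, 0), (4, 11)] -> pick v4 -> 11
v5: WRITE c=29  (c history now [(5, 29)])
READ c @v3: history=[(5, 29)] -> no version <= 3 -> NONE
v6: WRITE b=20  (b history now [(2, 0), (6, 20)])
v7: WRITE b=12  (b history now [(2, 0), (6, 20), (7, 12)])
READ c @v6: history=[(5, 29)] -> pick v5 -> 29
v8: WRITE d=3  (d history now [(8, 3)])
READ d @v4: history=[(8, 3)] -> no version <= 4 -> NONE
v9: WRITE c=0  (c history now [(5, 29), (9, 0)])
v10: WRITE d=23  (d history now [(8, 3), (10, 23)])

Answer: NONE
NONE
11
NONE
29
NONE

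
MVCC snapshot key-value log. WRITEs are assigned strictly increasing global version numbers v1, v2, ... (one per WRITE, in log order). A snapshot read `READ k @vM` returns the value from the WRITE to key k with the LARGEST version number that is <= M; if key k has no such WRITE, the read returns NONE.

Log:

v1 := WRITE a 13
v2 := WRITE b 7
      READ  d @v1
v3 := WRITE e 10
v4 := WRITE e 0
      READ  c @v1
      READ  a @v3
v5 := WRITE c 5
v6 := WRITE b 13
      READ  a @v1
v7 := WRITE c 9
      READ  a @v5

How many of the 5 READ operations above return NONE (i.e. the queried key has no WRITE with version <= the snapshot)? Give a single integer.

Answer: 2

Derivation:
v1: WRITE a=13  (a history now [(1, 13)])
v2: WRITE b=7  (b history now [(2, 7)])
READ d @v1: history=[] -> no version <= 1 -> NONE
v3: WRITE e=10  (e history now [(3, 10)])
v4: WRITE e=0  (e history now [(3, 10), (4, 0)])
READ c @v1: history=[] -> no version <= 1 -> NONE
READ a @v3: history=[(1, 13)] -> pick v1 -> 13
v5: WRITE c=5  (c history now [(5, 5)])
v6: WRITE b=13  (b history now [(2, 7), (6, 13)])
READ a @v1: history=[(1, 13)] -> pick v1 -> 13
v7: WRITE c=9  (c history now [(5, 5), (7, 9)])
READ a @v5: history=[(1, 13)] -> pick v1 -> 13
Read results in order: ['NONE', 'NONE', '13', '13', '13']
NONE count = 2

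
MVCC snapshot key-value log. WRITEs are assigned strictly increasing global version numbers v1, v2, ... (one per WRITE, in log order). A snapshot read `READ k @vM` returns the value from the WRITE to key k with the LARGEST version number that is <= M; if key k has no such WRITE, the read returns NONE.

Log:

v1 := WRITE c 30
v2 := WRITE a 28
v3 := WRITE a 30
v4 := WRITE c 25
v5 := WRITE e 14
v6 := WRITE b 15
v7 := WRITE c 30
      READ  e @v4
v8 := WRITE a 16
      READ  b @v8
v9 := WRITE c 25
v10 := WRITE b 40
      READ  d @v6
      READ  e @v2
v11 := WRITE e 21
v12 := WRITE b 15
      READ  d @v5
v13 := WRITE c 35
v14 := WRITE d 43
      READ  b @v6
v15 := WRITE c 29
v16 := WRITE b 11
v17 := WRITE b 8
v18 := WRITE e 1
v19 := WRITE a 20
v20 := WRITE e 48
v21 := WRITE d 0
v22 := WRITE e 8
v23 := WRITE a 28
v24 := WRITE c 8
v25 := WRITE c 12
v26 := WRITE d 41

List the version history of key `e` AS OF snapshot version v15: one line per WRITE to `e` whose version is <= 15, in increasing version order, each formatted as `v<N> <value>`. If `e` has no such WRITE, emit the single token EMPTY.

Scan writes for key=e with version <= 15:
  v1 WRITE c 30 -> skip
  v2 WRITE a 28 -> skip
  v3 WRITE a 30 -> skip
  v4 WRITE c 25 -> skip
  v5 WRITE e 14 -> keep
  v6 WRITE b 15 -> skip
  v7 WRITE c 30 -> skip
  v8 WRITE a 16 -> skip
  v9 WRITE c 25 -> skip
  v10 WRITE b 40 -> skip
  v11 WRITE e 21 -> keep
  v12 WRITE b 15 -> skip
  v13 WRITE c 35 -> skip
  v14 WRITE d 43 -> skip
  v15 WRITE c 29 -> skip
  v16 WRITE b 11 -> skip
  v17 WRITE b 8 -> skip
  v18 WRITE e 1 -> drop (> snap)
  v19 WRITE a 20 -> skip
  v20 WRITE e 48 -> drop (> snap)
  v21 WRITE d 0 -> skip
  v22 WRITE e 8 -> drop (> snap)
  v23 WRITE a 28 -> skip
  v24 WRITE c 8 -> skip
  v25 WRITE c 12 -> skip
  v26 WRITE d 41 -> skip
Collected: [(5, 14), (11, 21)]

Answer: v5 14
v11 21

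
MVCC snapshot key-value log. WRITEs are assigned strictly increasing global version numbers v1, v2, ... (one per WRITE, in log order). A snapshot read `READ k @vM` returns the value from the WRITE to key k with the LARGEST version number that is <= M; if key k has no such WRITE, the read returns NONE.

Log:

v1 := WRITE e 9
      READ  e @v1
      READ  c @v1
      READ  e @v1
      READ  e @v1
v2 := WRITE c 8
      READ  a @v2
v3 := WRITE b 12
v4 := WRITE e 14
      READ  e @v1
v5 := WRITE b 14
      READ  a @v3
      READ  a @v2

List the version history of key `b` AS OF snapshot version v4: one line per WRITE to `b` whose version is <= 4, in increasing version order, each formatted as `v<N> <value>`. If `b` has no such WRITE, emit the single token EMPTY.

Scan writes for key=b with version <= 4:
  v1 WRITE e 9 -> skip
  v2 WRITE c 8 -> skip
  v3 WRITE b 12 -> keep
  v4 WRITE e 14 -> skip
  v5 WRITE b 14 -> drop (> snap)
Collected: [(3, 12)]

Answer: v3 12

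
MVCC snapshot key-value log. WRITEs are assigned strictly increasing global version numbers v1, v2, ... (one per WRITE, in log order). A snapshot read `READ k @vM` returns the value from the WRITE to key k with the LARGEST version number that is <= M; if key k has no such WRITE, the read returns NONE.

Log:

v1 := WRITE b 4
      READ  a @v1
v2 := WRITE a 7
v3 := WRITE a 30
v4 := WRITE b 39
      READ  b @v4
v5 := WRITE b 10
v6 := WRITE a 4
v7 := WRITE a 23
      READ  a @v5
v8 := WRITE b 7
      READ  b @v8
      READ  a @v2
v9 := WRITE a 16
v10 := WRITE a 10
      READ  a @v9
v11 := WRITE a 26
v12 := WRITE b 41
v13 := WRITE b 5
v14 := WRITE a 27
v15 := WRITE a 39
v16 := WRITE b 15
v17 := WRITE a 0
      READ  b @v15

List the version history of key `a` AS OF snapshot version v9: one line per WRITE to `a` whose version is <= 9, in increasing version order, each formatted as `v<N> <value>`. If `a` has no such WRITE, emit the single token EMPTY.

Answer: v2 7
v3 30
v6 4
v7 23
v9 16

Derivation:
Scan writes for key=a with version <= 9:
  v1 WRITE b 4 -> skip
  v2 WRITE a 7 -> keep
  v3 WRITE a 30 -> keep
  v4 WRITE b 39 -> skip
  v5 WRITE b 10 -> skip
  v6 WRITE a 4 -> keep
  v7 WRITE a 23 -> keep
  v8 WRITE b 7 -> skip
  v9 WRITE a 16 -> keep
  v10 WRITE a 10 -> drop (> snap)
  v11 WRITE a 26 -> drop (> snap)
  v12 WRITE b 41 -> skip
  v13 WRITE b 5 -> skip
  v14 WRITE a 27 -> drop (> snap)
  v15 WRITE a 39 -> drop (> snap)
  v16 WRITE b 15 -> skip
  v17 WRITE a 0 -> drop (> snap)
Collected: [(2, 7), (3, 30), (6, 4), (7, 23), (9, 16)]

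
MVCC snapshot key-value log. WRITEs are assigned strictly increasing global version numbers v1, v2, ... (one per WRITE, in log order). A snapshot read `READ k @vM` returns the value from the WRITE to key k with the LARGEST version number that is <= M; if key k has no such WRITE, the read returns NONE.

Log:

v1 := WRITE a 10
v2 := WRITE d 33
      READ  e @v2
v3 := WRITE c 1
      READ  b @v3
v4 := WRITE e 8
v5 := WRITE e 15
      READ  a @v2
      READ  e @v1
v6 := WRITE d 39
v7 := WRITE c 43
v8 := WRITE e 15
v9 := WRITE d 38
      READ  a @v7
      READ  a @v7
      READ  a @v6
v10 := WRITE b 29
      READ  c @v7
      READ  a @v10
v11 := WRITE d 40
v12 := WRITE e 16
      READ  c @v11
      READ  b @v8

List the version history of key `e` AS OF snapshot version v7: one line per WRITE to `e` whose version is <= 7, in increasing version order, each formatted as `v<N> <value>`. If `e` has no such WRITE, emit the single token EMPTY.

Answer: v4 8
v5 15

Derivation:
Scan writes for key=e with version <= 7:
  v1 WRITE a 10 -> skip
  v2 WRITE d 33 -> skip
  v3 WRITE c 1 -> skip
  v4 WRITE e 8 -> keep
  v5 WRITE e 15 -> keep
  v6 WRITE d 39 -> skip
  v7 WRITE c 43 -> skip
  v8 WRITE e 15 -> drop (> snap)
  v9 WRITE d 38 -> skip
  v10 WRITE b 29 -> skip
  v11 WRITE d 40 -> skip
  v12 WRITE e 16 -> drop (> snap)
Collected: [(4, 8), (5, 15)]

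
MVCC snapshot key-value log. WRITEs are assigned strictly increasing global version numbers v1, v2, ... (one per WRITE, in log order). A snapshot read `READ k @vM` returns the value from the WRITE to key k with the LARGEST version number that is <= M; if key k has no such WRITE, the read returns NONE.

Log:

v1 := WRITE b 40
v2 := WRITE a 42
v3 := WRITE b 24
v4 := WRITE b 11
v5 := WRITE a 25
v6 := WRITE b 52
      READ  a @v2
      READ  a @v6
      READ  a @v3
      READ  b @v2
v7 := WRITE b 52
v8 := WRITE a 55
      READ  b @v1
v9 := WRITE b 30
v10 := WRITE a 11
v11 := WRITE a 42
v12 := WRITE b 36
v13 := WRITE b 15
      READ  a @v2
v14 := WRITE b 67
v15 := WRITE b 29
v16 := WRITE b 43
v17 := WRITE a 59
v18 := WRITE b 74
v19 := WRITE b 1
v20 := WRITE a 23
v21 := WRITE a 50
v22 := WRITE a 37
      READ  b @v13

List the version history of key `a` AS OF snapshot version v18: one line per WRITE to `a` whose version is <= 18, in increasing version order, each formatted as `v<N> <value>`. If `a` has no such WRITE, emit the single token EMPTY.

Scan writes for key=a with version <= 18:
  v1 WRITE b 40 -> skip
  v2 WRITE a 42 -> keep
  v3 WRITE b 24 -> skip
  v4 WRITE b 11 -> skip
  v5 WRITE a 25 -> keep
  v6 WRITE b 52 -> skip
  v7 WRITE b 52 -> skip
  v8 WRITE a 55 -> keep
  v9 WRITE b 30 -> skip
  v10 WRITE a 11 -> keep
  v11 WRITE a 42 -> keep
  v12 WRITE b 36 -> skip
  v13 WRITE b 15 -> skip
  v14 WRITE b 67 -> skip
  v15 WRITE b 29 -> skip
  v16 WRITE b 43 -> skip
  v17 WRITE a 59 -> keep
  v18 WRITE b 74 -> skip
  v19 WRITE b 1 -> skip
  v20 WRITE a 23 -> drop (> snap)
  v21 WRITE a 50 -> drop (> snap)
  v22 WRITE a 37 -> drop (> snap)
Collected: [(2, 42), (5, 25), (8, 55), (10, 11), (11, 42), (17, 59)]

Answer: v2 42
v5 25
v8 55
v10 11
v11 42
v17 59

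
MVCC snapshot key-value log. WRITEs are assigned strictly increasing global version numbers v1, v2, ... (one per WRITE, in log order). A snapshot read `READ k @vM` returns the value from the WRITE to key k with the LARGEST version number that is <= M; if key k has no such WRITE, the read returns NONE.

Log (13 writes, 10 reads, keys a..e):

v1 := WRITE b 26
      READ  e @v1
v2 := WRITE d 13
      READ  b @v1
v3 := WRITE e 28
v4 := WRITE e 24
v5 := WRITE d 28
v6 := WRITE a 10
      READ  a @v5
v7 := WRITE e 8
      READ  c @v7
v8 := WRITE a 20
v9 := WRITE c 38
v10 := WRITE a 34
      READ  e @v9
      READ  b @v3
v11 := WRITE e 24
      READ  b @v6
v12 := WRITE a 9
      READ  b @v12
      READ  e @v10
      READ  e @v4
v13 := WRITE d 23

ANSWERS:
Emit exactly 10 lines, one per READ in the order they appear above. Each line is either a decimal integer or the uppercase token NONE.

v1: WRITE b=26  (b history now [(1, 26)])
READ e @v1: history=[] -> no version <= 1 -> NONE
v2: WRITE d=13  (d history now [(2, 13)])
READ b @v1: history=[(1, 26)] -> pick v1 -> 26
v3: WRITE e=28  (e history now [(3, 28)])
v4: WRITE e=24  (e history now [(3, 28), (4, 24)])
v5: WRITE d=28  (d history now [(2, 13), (5, 28)])
v6: WRITE a=10  (a history now [(6, 10)])
READ a @v5: history=[(6, 10)] -> no version <= 5 -> NONE
v7: WRITE e=8  (e history now [(3, 28), (4, 24), (7, 8)])
READ c @v7: history=[] -> no version <= 7 -> NONE
v8: WRITE a=20  (a history now [(6, 10), (8, 20)])
v9: WRITE c=38  (c history now [(9, 38)])
v10: WRITE a=34  (a history now [(6, 10), (8, 20), (10, 34)])
READ e @v9: history=[(3, 28), (4, 24), (7, 8)] -> pick v7 -> 8
READ b @v3: history=[(1, 26)] -> pick v1 -> 26
v11: WRITE e=24  (e history now [(3, 28), (4, 24), (7, 8), (11, 24)])
READ b @v6: history=[(1, 26)] -> pick v1 -> 26
v12: WRITE a=9  (a history now [(6, 10), (8, 20), (10, 34), (12, 9)])
READ b @v12: history=[(1, 26)] -> pick v1 -> 26
READ e @v10: history=[(3, 28), (4, 24), (7, 8), (11, 24)] -> pick v7 -> 8
READ e @v4: history=[(3, 28), (4, 24), (7, 8), (11, 24)] -> pick v4 -> 24
v13: WRITE d=23  (d history now [(2, 13), (5, 28), (13, 23)])

Answer: NONE
26
NONE
NONE
8
26
26
26
8
24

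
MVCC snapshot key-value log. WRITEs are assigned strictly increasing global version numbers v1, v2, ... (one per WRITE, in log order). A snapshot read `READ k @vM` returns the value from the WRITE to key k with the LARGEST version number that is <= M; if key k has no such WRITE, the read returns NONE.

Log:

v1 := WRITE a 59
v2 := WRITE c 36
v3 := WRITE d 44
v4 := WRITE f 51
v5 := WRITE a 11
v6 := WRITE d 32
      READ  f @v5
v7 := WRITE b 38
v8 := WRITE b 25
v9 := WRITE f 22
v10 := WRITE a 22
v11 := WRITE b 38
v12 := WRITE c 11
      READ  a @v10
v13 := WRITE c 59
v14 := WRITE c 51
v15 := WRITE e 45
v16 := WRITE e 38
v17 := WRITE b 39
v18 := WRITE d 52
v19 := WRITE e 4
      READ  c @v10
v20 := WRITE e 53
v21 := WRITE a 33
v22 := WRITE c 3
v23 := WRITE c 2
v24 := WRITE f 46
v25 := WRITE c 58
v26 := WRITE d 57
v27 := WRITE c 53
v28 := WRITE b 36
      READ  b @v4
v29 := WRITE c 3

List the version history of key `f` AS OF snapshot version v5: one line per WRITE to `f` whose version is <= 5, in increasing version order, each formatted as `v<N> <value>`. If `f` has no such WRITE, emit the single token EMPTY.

Answer: v4 51

Derivation:
Scan writes for key=f with version <= 5:
  v1 WRITE a 59 -> skip
  v2 WRITE c 36 -> skip
  v3 WRITE d 44 -> skip
  v4 WRITE f 51 -> keep
  v5 WRITE a 11 -> skip
  v6 WRITE d 32 -> skip
  v7 WRITE b 38 -> skip
  v8 WRITE b 25 -> skip
  v9 WRITE f 22 -> drop (> snap)
  v10 WRITE a 22 -> skip
  v11 WRITE b 38 -> skip
  v12 WRITE c 11 -> skip
  v13 WRITE c 59 -> skip
  v14 WRITE c 51 -> skip
  v15 WRITE e 45 -> skip
  v16 WRITE e 38 -> skip
  v17 WRITE b 39 -> skip
  v18 WRITE d 52 -> skip
  v19 WRITE e 4 -> skip
  v20 WRITE e 53 -> skip
  v21 WRITE a 33 -> skip
  v22 WRITE c 3 -> skip
  v23 WRITE c 2 -> skip
  v24 WRITE f 46 -> drop (> snap)
  v25 WRITE c 58 -> skip
  v26 WRITE d 57 -> skip
  v27 WRITE c 53 -> skip
  v28 WRITE b 36 -> skip
  v29 WRITE c 3 -> skip
Collected: [(4, 51)]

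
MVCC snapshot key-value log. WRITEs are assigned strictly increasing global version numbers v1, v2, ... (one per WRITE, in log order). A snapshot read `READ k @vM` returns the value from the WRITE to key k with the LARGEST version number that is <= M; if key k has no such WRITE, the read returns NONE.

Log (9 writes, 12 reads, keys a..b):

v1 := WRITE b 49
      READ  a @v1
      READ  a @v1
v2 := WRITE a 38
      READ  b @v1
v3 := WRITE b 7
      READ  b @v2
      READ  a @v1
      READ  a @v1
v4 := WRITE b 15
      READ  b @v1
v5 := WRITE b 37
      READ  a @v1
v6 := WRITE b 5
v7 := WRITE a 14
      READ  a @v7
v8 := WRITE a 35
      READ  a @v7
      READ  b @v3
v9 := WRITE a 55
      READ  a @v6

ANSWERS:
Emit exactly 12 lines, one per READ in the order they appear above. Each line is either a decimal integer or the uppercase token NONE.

Answer: NONE
NONE
49
49
NONE
NONE
49
NONE
14
14
7
38

Derivation:
v1: WRITE b=49  (b history now [(1, 49)])
READ a @v1: history=[] -> no version <= 1 -> NONE
READ a @v1: history=[] -> no version <= 1 -> NONE
v2: WRITE a=38  (a history now [(2, 38)])
READ b @v1: history=[(1, 49)] -> pick v1 -> 49
v3: WRITE b=7  (b history now [(1, 49), (3, 7)])
READ b @v2: history=[(1, 49), (3, 7)] -> pick v1 -> 49
READ a @v1: history=[(2, 38)] -> no version <= 1 -> NONE
READ a @v1: history=[(2, 38)] -> no version <= 1 -> NONE
v4: WRITE b=15  (b history now [(1, 49), (3, 7), (4, 15)])
READ b @v1: history=[(1, 49), (3, 7), (4, 15)] -> pick v1 -> 49
v5: WRITE b=37  (b history now [(1, 49), (3, 7), (4, 15), (5, 37)])
READ a @v1: history=[(2, 38)] -> no version <= 1 -> NONE
v6: WRITE b=5  (b history now [(1, 49), (3, 7), (4, 15), (5, 37), (6, 5)])
v7: WRITE a=14  (a history now [(2, 38), (7, 14)])
READ a @v7: history=[(2, 38), (7, 14)] -> pick v7 -> 14
v8: WRITE a=35  (a history now [(2, 38), (7, 14), (8, 35)])
READ a @v7: history=[(2, 38), (7, 14), (8, 35)] -> pick v7 -> 14
READ b @v3: history=[(1, 49), (3, 7), (4, 15), (5, 37), (6, 5)] -> pick v3 -> 7
v9: WRITE a=55  (a history now [(2, 38), (7, 14), (8, 35), (9, 55)])
READ a @v6: history=[(2, 38), (7, 14), (8, 35), (9, 55)] -> pick v2 -> 38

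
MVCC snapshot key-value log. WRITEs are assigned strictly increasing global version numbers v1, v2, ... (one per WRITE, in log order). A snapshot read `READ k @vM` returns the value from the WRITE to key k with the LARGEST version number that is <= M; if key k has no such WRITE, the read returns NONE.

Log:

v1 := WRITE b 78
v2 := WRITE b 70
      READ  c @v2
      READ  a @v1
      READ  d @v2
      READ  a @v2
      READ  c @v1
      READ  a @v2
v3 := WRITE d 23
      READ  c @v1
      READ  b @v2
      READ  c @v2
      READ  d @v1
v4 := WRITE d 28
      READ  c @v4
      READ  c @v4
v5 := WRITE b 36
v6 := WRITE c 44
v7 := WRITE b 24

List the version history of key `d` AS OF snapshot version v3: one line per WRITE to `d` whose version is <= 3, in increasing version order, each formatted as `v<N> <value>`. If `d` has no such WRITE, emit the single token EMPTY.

Answer: v3 23

Derivation:
Scan writes for key=d with version <= 3:
  v1 WRITE b 78 -> skip
  v2 WRITE b 70 -> skip
  v3 WRITE d 23 -> keep
  v4 WRITE d 28 -> drop (> snap)
  v5 WRITE b 36 -> skip
  v6 WRITE c 44 -> skip
  v7 WRITE b 24 -> skip
Collected: [(3, 23)]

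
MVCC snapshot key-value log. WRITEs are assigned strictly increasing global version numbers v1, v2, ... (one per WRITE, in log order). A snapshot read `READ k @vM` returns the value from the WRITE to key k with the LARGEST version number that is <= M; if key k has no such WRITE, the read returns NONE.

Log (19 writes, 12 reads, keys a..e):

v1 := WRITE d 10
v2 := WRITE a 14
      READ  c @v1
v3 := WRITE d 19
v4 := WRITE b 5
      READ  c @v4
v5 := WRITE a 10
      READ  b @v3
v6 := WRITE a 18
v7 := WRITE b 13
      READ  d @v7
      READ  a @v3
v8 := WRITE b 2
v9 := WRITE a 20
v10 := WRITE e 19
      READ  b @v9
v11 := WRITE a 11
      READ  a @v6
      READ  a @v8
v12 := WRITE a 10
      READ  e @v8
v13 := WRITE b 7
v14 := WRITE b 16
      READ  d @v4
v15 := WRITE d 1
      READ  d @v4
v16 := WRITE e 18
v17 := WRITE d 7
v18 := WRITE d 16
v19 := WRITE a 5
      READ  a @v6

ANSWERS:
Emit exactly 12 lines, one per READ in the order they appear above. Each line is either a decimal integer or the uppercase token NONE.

Answer: NONE
NONE
NONE
19
14
2
18
18
NONE
19
19
18

Derivation:
v1: WRITE d=10  (d history now [(1, 10)])
v2: WRITE a=14  (a history now [(2, 14)])
READ c @v1: history=[] -> no version <= 1 -> NONE
v3: WRITE d=19  (d history now [(1, 10), (3, 19)])
v4: WRITE b=5  (b history now [(4, 5)])
READ c @v4: history=[] -> no version <= 4 -> NONE
v5: WRITE a=10  (a history now [(2, 14), (5, 10)])
READ b @v3: history=[(4, 5)] -> no version <= 3 -> NONE
v6: WRITE a=18  (a history now [(2, 14), (5, 10), (6, 18)])
v7: WRITE b=13  (b history now [(4, 5), (7, 13)])
READ d @v7: history=[(1, 10), (3, 19)] -> pick v3 -> 19
READ a @v3: history=[(2, 14), (5, 10), (6, 18)] -> pick v2 -> 14
v8: WRITE b=2  (b history now [(4, 5), (7, 13), (8, 2)])
v9: WRITE a=20  (a history now [(2, 14), (5, 10), (6, 18), (9, 20)])
v10: WRITE e=19  (e history now [(10, 19)])
READ b @v9: history=[(4, 5), (7, 13), (8, 2)] -> pick v8 -> 2
v11: WRITE a=11  (a history now [(2, 14), (5, 10), (6, 18), (9, 20), (11, 11)])
READ a @v6: history=[(2, 14), (5, 10), (6, 18), (9, 20), (11, 11)] -> pick v6 -> 18
READ a @v8: history=[(2, 14), (5, 10), (6, 18), (9, 20), (11, 11)] -> pick v6 -> 18
v12: WRITE a=10  (a history now [(2, 14), (5, 10), (6, 18), (9, 20), (11, 11), (12, 10)])
READ e @v8: history=[(10, 19)] -> no version <= 8 -> NONE
v13: WRITE b=7  (b history now [(4, 5), (7, 13), (8, 2), (13, 7)])
v14: WRITE b=16  (b history now [(4, 5), (7, 13), (8, 2), (13, 7), (14, 16)])
READ d @v4: history=[(1, 10), (3, 19)] -> pick v3 -> 19
v15: WRITE d=1  (d history now [(1, 10), (3, 19), (15, 1)])
READ d @v4: history=[(1, 10), (3, 19), (15, 1)] -> pick v3 -> 19
v16: WRITE e=18  (e history now [(10, 19), (16, 18)])
v17: WRITE d=7  (d history now [(1, 10), (3, 19), (15, 1), (17, 7)])
v18: WRITE d=16  (d history now [(1, 10), (3, 19), (15, 1), (17, 7), (18, 16)])
v19: WRITE a=5  (a history now [(2, 14), (5, 10), (6, 18), (9, 20), (11, 11), (12, 10), (19, 5)])
READ a @v6: history=[(2, 14), (5, 10), (6, 18), (9, 20), (11, 11), (12, 10), (19, 5)] -> pick v6 -> 18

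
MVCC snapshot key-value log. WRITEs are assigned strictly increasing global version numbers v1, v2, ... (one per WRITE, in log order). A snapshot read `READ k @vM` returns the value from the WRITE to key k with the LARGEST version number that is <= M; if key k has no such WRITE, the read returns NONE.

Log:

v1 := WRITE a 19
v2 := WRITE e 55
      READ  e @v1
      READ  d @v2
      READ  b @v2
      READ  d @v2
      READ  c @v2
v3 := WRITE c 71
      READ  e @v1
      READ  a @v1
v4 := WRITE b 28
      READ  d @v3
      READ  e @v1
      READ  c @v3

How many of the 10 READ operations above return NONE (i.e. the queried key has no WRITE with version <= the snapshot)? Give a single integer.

v1: WRITE a=19  (a history now [(1, 19)])
v2: WRITE e=55  (e history now [(2, 55)])
READ e @v1: history=[(2, 55)] -> no version <= 1 -> NONE
READ d @v2: history=[] -> no version <= 2 -> NONE
READ b @v2: history=[] -> no version <= 2 -> NONE
READ d @v2: history=[] -> no version <= 2 -> NONE
READ c @v2: history=[] -> no version <= 2 -> NONE
v3: WRITE c=71  (c history now [(3, 71)])
READ e @v1: history=[(2, 55)] -> no version <= 1 -> NONE
READ a @v1: history=[(1, 19)] -> pick v1 -> 19
v4: WRITE b=28  (b history now [(4, 28)])
READ d @v3: history=[] -> no version <= 3 -> NONE
READ e @v1: history=[(2, 55)] -> no version <= 1 -> NONE
READ c @v3: history=[(3, 71)] -> pick v3 -> 71
Read results in order: ['NONE', 'NONE', 'NONE', 'NONE', 'NONE', 'NONE', '19', 'NONE', 'NONE', '71']
NONE count = 8

Answer: 8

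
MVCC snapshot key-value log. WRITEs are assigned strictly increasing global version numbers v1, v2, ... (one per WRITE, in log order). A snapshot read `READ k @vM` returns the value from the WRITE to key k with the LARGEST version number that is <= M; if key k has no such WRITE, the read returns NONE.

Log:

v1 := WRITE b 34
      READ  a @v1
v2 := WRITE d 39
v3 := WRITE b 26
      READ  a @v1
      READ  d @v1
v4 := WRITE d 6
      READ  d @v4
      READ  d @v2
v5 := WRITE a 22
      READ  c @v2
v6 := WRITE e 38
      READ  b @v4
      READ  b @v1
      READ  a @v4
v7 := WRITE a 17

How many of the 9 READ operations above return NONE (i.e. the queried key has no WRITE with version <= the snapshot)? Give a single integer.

v1: WRITE b=34  (b history now [(1, 34)])
READ a @v1: history=[] -> no version <= 1 -> NONE
v2: WRITE d=39  (d history now [(2, 39)])
v3: WRITE b=26  (b history now [(1, 34), (3, 26)])
READ a @v1: history=[] -> no version <= 1 -> NONE
READ d @v1: history=[(2, 39)] -> no version <= 1 -> NONE
v4: WRITE d=6  (d history now [(2, 39), (4, 6)])
READ d @v4: history=[(2, 39), (4, 6)] -> pick v4 -> 6
READ d @v2: history=[(2, 39), (4, 6)] -> pick v2 -> 39
v5: WRITE a=22  (a history now [(5, 22)])
READ c @v2: history=[] -> no version <= 2 -> NONE
v6: WRITE e=38  (e history now [(6, 38)])
READ b @v4: history=[(1, 34), (3, 26)] -> pick v3 -> 26
READ b @v1: history=[(1, 34), (3, 26)] -> pick v1 -> 34
READ a @v4: history=[(5, 22)] -> no version <= 4 -> NONE
v7: WRITE a=17  (a history now [(5, 22), (7, 17)])
Read results in order: ['NONE', 'NONE', 'NONE', '6', '39', 'NONE', '26', '34', 'NONE']
NONE count = 5

Answer: 5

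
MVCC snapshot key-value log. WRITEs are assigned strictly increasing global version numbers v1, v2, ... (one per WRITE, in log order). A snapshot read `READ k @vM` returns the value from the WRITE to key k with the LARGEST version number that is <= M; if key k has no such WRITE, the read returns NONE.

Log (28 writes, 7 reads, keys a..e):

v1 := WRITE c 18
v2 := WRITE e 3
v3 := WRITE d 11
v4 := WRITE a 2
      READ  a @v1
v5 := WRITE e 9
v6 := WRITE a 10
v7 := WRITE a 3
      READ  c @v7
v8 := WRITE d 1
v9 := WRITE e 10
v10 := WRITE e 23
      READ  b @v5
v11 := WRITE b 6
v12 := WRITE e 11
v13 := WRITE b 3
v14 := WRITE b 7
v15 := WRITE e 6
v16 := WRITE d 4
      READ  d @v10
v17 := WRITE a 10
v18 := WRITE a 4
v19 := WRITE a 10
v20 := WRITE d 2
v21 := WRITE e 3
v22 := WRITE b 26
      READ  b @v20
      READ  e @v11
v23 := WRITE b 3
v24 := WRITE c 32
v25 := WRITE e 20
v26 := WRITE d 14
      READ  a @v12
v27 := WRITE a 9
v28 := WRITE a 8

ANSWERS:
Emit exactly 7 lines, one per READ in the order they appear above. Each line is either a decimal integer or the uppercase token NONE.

v1: WRITE c=18  (c history now [(1, 18)])
v2: WRITE e=3  (e history now [(2, 3)])
v3: WRITE d=11  (d history now [(3, 11)])
v4: WRITE a=2  (a history now [(4, 2)])
READ a @v1: history=[(4, 2)] -> no version <= 1 -> NONE
v5: WRITE e=9  (e history now [(2, 3), (5, 9)])
v6: WRITE a=10  (a history now [(4, 2), (6, 10)])
v7: WRITE a=3  (a history now [(4, 2), (6, 10), (7, 3)])
READ c @v7: history=[(1, 18)] -> pick v1 -> 18
v8: WRITE d=1  (d history now [(3, 11), (8, 1)])
v9: WRITE e=10  (e history now [(2, 3), (5, 9), (9, 10)])
v10: WRITE e=23  (e history now [(2, 3), (5, 9), (9, 10), (10, 23)])
READ b @v5: history=[] -> no version <= 5 -> NONE
v11: WRITE b=6  (b history now [(11, 6)])
v12: WRITE e=11  (e history now [(2, 3), (5, 9), (9, 10), (10, 23), (12, 11)])
v13: WRITE b=3  (b history now [(11, 6), (13, 3)])
v14: WRITE b=7  (b history now [(11, 6), (13, 3), (14, 7)])
v15: WRITE e=6  (e history now [(2, 3), (5, 9), (9, 10), (10, 23), (12, 11), (15, 6)])
v16: WRITE d=4  (d history now [(3, 11), (8, 1), (16, 4)])
READ d @v10: history=[(3, 11), (8, 1), (16, 4)] -> pick v8 -> 1
v17: WRITE a=10  (a history now [(4, 2), (6, 10), (7, 3), (17, 10)])
v18: WRITE a=4  (a history now [(4, 2), (6, 10), (7, 3), (17, 10), (18, 4)])
v19: WRITE a=10  (a history now [(4, 2), (6, 10), (7, 3), (17, 10), (18, 4), (19, 10)])
v20: WRITE d=2  (d history now [(3, 11), (8, 1), (16, 4), (20, 2)])
v21: WRITE e=3  (e history now [(2, 3), (5, 9), (9, 10), (10, 23), (12, 11), (15, 6), (21, 3)])
v22: WRITE b=26  (b history now [(11, 6), (13, 3), (14, 7), (22, 26)])
READ b @v20: history=[(11, 6), (13, 3), (14, 7), (22, 26)] -> pick v14 -> 7
READ e @v11: history=[(2, 3), (5, 9), (9, 10), (10, 23), (12, 11), (15, 6), (21, 3)] -> pick v10 -> 23
v23: WRITE b=3  (b history now [(11, 6), (13, 3), (14, 7), (22, 26), (23, 3)])
v24: WRITE c=32  (c history now [(1, 18), (24, 32)])
v25: WRITE e=20  (e history now [(2, 3), (5, 9), (9, 10), (10, 23), (12, 11), (15, 6), (21, 3), (25, 20)])
v26: WRITE d=14  (d history now [(3, 11), (8, 1), (16, 4), (20, 2), (26, 14)])
READ a @v12: history=[(4, 2), (6, 10), (7, 3), (17, 10), (18, 4), (19, 10)] -> pick v7 -> 3
v27: WRITE a=9  (a history now [(4, 2), (6, 10), (7, 3), (17, 10), (18, 4), (19, 10), (27, 9)])
v28: WRITE a=8  (a history now [(4, 2), (6, 10), (7, 3), (17, 10), (18, 4), (19, 10), (27, 9), (28, 8)])

Answer: NONE
18
NONE
1
7
23
3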